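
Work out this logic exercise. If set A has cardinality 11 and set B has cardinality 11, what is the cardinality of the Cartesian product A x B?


The Cartesian product A x B contains all ordered pairs (a, b).
|A x B| = |A| * |B| = 11 * 11 = 121

121


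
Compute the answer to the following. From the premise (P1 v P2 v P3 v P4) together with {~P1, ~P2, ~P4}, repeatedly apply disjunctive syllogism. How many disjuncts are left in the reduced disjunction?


Original disjuncts (4): P1, P2, P3, P4
Negated (eliminate): ~P1, ~P2, ~P4
Remaining disjuncts: P3
Count = 4 - 3 = 1

1


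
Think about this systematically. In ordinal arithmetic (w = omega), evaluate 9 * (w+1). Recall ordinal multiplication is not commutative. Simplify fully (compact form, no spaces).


Compute 9 * (w+1).
Ordinal * is associative and left-distributive over +, but NOT commutative; for finite n>1, n*w = w but w*n stays w*n.
By left-distributivity: 9 * (w+1) = 9*w + 9*1 = w + 9 = w+9.
Result = w+9

w+9


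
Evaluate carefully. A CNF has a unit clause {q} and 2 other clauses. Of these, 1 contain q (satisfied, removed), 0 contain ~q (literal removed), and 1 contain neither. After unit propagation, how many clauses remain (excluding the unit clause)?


Satisfied (removed): 1
Shortened (remain): 0
Unchanged (remain): 1
Remaining = 0 + 1 = 1

1


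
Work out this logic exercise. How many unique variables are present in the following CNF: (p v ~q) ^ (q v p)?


Identify each variable that appears in the formula.
Variables found: p, q
Count = 2

2


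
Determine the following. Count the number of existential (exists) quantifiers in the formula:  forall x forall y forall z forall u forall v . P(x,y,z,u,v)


Quantifier prefix: forall x forall y forall z forall u forall v
Mark each quantifier type:
  U U U U U
Universal count = 5, Existential count = 0
Asked for existential (exists) quantifiers: 0

0


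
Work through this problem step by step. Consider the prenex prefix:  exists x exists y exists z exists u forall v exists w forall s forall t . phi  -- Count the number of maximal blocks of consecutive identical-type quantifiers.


Quantifier-type sequence: E E E E A E A A  (A=forall, E=exists)
Group into maximal same-type runs:
  Ex4 | Ax1 | Ex1 | Ax2
Number of blocks = 4

4


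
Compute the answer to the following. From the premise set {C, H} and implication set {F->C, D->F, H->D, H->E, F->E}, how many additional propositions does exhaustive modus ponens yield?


Initial facts: {C, H}
Apply modus ponens to closure:
  H and H->D  =>  D
  H and H->E  =>  E
  D and D->F  =>  F
Final known: {C, D, E, F, H}
New propositions: {D, E, F}
Count = 3

3


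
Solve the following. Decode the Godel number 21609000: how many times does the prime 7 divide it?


Factorize 21609000 by dividing by 7 repeatedly.
Division steps: 7 divides 21609000 exactly 4 time(s).
Exponent of 7 = 4

4


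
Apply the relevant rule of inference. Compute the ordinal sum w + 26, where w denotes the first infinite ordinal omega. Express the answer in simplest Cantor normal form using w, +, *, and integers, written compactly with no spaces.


Compute w + 26.
Ordinal + is associative but NOT commutative; for finite n>0, n + w = w but w + n stays w+n.
w + 26 is already in normal form (a successor ordinal beyond w).
Result = w+26

w+26


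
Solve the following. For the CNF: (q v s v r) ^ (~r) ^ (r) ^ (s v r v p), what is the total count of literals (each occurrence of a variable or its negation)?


Counting literals in each clause:
Clause 1: 3 literal(s)
Clause 2: 1 literal(s)
Clause 3: 1 literal(s)
Clause 4: 3 literal(s)
Total = 8

8


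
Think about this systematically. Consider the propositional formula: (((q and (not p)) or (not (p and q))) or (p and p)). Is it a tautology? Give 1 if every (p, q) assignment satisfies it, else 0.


Check all 4 assignments:
p=0, q=0: 1
p=0, q=1: 1
p=1, q=0: 1
p=1, q=1: 1
Satisfying count = 4/4.
Tautology iff count = 4: yes.

1


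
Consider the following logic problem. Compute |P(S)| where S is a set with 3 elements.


The power set of a set with n elements has 2^n elements.
|P(S)| = 2^3 = 8

8


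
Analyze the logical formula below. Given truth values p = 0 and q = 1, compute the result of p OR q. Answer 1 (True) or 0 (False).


p = 0, q = 1
Operation: p OR q
Evaluate: 0 OR 1 = 1

1


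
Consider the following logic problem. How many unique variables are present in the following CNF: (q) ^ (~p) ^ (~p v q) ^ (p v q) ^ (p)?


Identify each variable that appears in the formula.
Variables found: p, q
Count = 2

2


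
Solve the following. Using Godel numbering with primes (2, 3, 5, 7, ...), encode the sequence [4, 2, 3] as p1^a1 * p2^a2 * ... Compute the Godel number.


Encode each element as an exponent of the corresponding prime:
  2^4 = 16
  3^2 = 9
  5^3 = 125
Product = 16 * 9 * 125 = 18000

18000


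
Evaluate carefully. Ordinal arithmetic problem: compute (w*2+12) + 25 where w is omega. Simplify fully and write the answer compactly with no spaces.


Compute (w*2+12) + 25.
Ordinal + is associative but NOT commutative; for finite n>0, n + w = w but w + n stays w+n.
By associativity: (w*2+12) + 25 = w*2 + (12+25) = w*2+37.
Result = w*2+37

w*2+37


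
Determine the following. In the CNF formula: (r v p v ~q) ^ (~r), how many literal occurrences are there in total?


Counting literals in each clause:
Clause 1: 3 literal(s)
Clause 2: 1 literal(s)
Total = 4

4


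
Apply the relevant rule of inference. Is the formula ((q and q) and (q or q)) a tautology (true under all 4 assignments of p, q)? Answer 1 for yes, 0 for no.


Check all 4 assignments:
p=0, q=0: 0
p=0, q=1: 1
p=1, q=0: 0
p=1, q=1: 1
Satisfying count = 2/4.
Tautology iff count = 4: no.

0


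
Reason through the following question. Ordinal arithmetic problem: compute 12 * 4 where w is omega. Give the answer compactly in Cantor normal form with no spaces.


Compute 12 * 4.
Ordinal * is associative and left-distributive over +, but NOT commutative; for finite n>1, n*w = w but w*n stays w*n.
Both finite; ordinal * agrees with natural *: 12 * 4 = 48.
Result = 48

48


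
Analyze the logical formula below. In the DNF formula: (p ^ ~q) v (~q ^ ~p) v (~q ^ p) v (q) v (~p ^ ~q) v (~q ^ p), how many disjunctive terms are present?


A DNF formula is a disjunction of terms (conjunctions).
Terms are separated by v.
Counting the disjuncts: 6 terms.

6


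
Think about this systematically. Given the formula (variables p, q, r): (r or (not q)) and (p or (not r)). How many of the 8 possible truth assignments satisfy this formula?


Evaluate all 8 assignments for p, q, r:
p=0, q=0, r=0: 1
p=0, q=0, r=1: 0
p=0, q=1, r=0: 0
p=0, q=1, r=1: 0
p=1, q=0, r=0: 1
p=1, q=0, r=1: 1
p=1, q=1, r=0: 0
p=1, q=1, r=1: 1
Satisfying count = 4

4


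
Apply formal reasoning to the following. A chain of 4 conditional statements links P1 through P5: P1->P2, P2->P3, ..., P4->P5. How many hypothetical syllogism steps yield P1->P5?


With 4 implications in a chain connecting 5 propositions:
P1->P2, P2->P3, ..., P4->P5
Steps needed = (number of implications) - 1 = 4 - 1 = 3

3


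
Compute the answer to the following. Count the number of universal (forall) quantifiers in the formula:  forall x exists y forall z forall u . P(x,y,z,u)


Quantifier prefix: forall x exists y forall z forall u
Mark each quantifier type:
  U E U U
Universal count = 3, Existential count = 1
Asked for universal (forall) quantifiers: 3

3


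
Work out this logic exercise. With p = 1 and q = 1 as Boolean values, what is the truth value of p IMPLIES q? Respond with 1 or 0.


p = 1, q = 1
Operation: p IMPLIES q
Evaluate: 1 IMPLIES 1 = 1

1


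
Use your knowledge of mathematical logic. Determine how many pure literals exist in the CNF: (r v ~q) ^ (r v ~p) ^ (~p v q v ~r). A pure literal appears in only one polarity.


Check each variable for pure literal status:
p: pure negative
q: mixed (not pure)
r: mixed (not pure)
Pure literal count = 1

1


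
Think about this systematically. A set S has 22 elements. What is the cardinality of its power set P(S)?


The power set of a set with n elements has 2^n elements.
|P(S)| = 2^22 = 4194304

4194304


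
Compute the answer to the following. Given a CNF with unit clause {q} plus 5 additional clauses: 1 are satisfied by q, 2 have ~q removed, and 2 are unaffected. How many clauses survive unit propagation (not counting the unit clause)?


Satisfied (removed): 1
Shortened (remain): 2
Unchanged (remain): 2
Remaining = 2 + 2 = 4

4


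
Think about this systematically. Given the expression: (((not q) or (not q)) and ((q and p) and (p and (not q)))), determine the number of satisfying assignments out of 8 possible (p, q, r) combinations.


Check all 8 assignments:
p=0, q=0, r=0: 0
p=0, q=0, r=1: 0
p=0, q=1, r=0: 0
p=0, q=1, r=1: 0
p=1, q=0, r=0: 0
p=1, q=0, r=1: 0
p=1, q=1, r=0: 0
p=1, q=1, r=1: 0
Count of True = 0

0


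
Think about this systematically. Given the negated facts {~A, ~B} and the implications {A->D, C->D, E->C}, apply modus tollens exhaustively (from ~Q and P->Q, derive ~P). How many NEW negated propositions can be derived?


Initial negated facts: {~A, ~B}
Apply modus tollens to closure:
  (no implication fires)
Final negated: {~A, ~B}
New negations: {(none)}
Count = 0

0


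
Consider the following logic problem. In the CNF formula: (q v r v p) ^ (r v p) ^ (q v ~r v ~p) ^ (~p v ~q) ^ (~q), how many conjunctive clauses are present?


A CNF formula is a conjunction of clauses.
Clauses are separated by ^.
Counting the conjuncts: 5 clauses.

5


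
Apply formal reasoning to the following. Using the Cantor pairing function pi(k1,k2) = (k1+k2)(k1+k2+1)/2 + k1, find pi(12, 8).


k1 + k2 = 20
(k1+k2)(k1+k2+1)/2 = 20 * 21 / 2 = 210
pi = 210 + 12 = 222

222


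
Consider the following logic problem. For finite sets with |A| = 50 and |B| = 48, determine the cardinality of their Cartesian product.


The Cartesian product A x B contains all ordered pairs (a, b).
|A x B| = |A| * |B| = 50 * 48 = 2400

2400


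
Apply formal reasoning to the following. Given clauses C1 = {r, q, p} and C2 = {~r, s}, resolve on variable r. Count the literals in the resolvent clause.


Remove r from C1 and ~r from C2.
C1 remainder: {q, p}
C2 remainder: {s}
Union (resolvent): {p, q, s}
Resolvent has 3 literal(s).

3


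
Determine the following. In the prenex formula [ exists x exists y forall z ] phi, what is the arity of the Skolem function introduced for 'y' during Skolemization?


Quantifier prefix: exists x exists y forall z
'y' is existentially quantified at position 2.
No universal quantifiers precede it.
Skolem function arity = 0 (a Skolem constant)

0


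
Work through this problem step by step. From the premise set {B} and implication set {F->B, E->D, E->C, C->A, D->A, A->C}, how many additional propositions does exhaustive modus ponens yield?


Initial facts: {B}
Apply modus ponens to closure:
  (no implication fires)
Final known: {B}
New propositions: {(none)}
Count = 0

0


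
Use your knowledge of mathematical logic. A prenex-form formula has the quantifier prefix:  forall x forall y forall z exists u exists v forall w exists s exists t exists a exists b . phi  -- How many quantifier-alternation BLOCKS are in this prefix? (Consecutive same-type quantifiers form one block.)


Quantifier-type sequence: A A A E E A E E E E  (A=forall, E=exists)
Group into maximal same-type runs:
  Ax3 | Ex2 | Ax1 | Ex4
Number of blocks = 4

4


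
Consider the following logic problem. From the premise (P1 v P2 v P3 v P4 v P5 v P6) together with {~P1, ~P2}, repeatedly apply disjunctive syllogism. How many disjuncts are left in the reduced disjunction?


Original disjuncts (6): P1, P2, P3, P4, P5, P6
Negated (eliminate): ~P1, ~P2
Remaining disjuncts: P3, P4, P5, P6
Count = 6 - 2 = 4

4


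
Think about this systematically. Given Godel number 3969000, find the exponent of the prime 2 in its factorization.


Factorize 3969000 by dividing by 2 repeatedly.
Division steps: 2 divides 3969000 exactly 3 time(s).
Exponent of 2 = 3

3


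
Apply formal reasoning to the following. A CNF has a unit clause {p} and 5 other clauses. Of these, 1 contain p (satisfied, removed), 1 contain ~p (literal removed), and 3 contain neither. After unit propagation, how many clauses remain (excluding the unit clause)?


Satisfied (removed): 1
Shortened (remain): 1
Unchanged (remain): 3
Remaining = 1 + 3 = 4

4


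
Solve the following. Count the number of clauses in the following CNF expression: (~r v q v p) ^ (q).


A CNF formula is a conjunction of clauses.
Clauses are separated by ^.
Counting the conjuncts: 2 clauses.

2


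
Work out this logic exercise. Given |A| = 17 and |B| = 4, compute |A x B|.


The Cartesian product A x B contains all ordered pairs (a, b).
|A x B| = |A| * |B| = 17 * 4 = 68

68


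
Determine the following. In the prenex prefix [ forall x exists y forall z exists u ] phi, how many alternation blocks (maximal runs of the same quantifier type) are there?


Quantifier-type sequence: A E A E  (A=forall, E=exists)
Group into maximal same-type runs:
  Ax1 | Ex1 | Ax1 | Ex1
Number of blocks = 4

4


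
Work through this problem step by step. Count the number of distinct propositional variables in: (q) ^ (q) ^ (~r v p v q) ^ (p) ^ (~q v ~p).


Identify each variable that appears in the formula.
Variables found: p, q, r
Count = 3

3


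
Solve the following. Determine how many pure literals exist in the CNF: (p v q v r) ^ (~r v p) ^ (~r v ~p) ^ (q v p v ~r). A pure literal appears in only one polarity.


Check each variable for pure literal status:
p: mixed (not pure)
q: pure positive
r: mixed (not pure)
Pure literal count = 1

1


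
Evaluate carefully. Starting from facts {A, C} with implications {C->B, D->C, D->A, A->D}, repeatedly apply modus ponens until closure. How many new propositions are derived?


Initial facts: {A, C}
Apply modus ponens to closure:
  C and C->B  =>  B
  A and A->D  =>  D
Final known: {A, B, C, D}
New propositions: {B, D}
Count = 2

2


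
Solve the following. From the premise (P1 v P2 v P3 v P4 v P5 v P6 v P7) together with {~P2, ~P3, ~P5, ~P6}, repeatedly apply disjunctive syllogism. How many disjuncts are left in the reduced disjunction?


Original disjuncts (7): P1, P2, P3, P4, P5, P6, P7
Negated (eliminate): ~P2, ~P3, ~P5, ~P6
Remaining disjuncts: P1, P4, P7
Count = 7 - 4 = 3

3


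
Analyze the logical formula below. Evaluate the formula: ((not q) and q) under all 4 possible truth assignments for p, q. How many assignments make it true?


Check all 4 assignments:
p=0, q=0: 0
p=0, q=1: 0
p=1, q=0: 0
p=1, q=1: 0
Count of True = 0

0


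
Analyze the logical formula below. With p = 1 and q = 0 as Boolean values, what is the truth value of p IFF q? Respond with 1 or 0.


p = 1, q = 0
Operation: p IFF q
Evaluate: 1 IFF 0 = 0

0


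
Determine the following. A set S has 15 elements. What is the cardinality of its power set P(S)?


The power set of a set with n elements has 2^n elements.
|P(S)| = 2^15 = 32768

32768


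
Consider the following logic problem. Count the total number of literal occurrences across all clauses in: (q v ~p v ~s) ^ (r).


Counting literals in each clause:
Clause 1: 3 literal(s)
Clause 2: 1 literal(s)
Total = 4

4


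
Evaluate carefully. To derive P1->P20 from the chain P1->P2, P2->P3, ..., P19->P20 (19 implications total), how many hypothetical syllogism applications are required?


With 19 implications in a chain connecting 20 propositions:
P1->P2, P2->P3, ..., P19->P20
Steps needed = (number of implications) - 1 = 19 - 1 = 18

18


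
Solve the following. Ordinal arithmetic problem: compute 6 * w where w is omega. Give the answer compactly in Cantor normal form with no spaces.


Compute 6 * w.
Ordinal * is associative and left-distributive over +, but NOT commutative; for finite n>1, n*w = w but w*n stays w*n.
For finite n>0, n * w = sup{n*k : k<w} = w. So 6 * w = w.
Result = w

w


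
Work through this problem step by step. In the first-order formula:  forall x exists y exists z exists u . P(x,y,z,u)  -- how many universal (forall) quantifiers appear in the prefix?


Quantifier prefix: forall x exists y exists z exists u
Mark each quantifier type:
  U E E E
Universal count = 1, Existential count = 3
Asked for universal (forall) quantifiers: 1

1


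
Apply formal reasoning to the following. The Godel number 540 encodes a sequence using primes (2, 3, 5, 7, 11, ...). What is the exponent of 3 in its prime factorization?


Factorize 540 by dividing by 3 repeatedly.
Division steps: 3 divides 540 exactly 3 time(s).
Exponent of 3 = 3

3


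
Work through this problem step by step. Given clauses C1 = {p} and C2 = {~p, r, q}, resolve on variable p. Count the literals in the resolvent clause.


Remove p from C1 and ~p from C2.
C1 remainder: {}
C2 remainder: {r, q}
Union (resolvent): {q, r}
Resolvent has 2 literal(s).

2


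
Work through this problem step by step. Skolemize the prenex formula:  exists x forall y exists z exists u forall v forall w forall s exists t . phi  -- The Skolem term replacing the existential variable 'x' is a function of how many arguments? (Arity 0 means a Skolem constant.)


Quantifier prefix: exists x forall y exists z exists u forall v forall w forall s exists t
'x' is existentially quantified at position 1.
No universal quantifiers precede it.
Skolem function arity = 0 (a Skolem constant)

0


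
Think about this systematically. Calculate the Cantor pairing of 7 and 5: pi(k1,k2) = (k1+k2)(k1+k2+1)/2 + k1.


k1 + k2 = 12
(k1+k2)(k1+k2+1)/2 = 12 * 13 / 2 = 78
pi = 78 + 7 = 85

85


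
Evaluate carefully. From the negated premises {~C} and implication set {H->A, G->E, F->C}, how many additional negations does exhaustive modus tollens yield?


Initial negated facts: {~C}
Apply modus tollens to closure:
  ~C and F->C  =>  ~F
Final negated: {~C, ~F}
New negations: {~F}
Count = 1

1


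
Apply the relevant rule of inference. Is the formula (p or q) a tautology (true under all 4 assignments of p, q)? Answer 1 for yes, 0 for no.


Check all 4 assignments:
p=0, q=0: 0
p=0, q=1: 1
p=1, q=0: 1
p=1, q=1: 1
Satisfying count = 3/4.
Tautology iff count = 4: no.

0


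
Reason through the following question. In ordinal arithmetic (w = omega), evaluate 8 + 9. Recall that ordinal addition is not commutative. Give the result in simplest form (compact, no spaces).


Compute 8 + 9.
Ordinal + is associative but NOT commutative; for finite n>0, n + w = w but w + n stays w+n.
Both operands finite; ordinal + agrees with natural +: 8 + 9 = 17.
Result = 17

17


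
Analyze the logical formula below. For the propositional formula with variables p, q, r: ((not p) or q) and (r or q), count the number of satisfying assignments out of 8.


Evaluate all 8 assignments for p, q, r:
p=0, q=0, r=0: 0
p=0, q=0, r=1: 1
p=0, q=1, r=0: 1
p=0, q=1, r=1: 1
p=1, q=0, r=0: 0
p=1, q=0, r=1: 0
p=1, q=1, r=0: 1
p=1, q=1, r=1: 1
Satisfying count = 5

5


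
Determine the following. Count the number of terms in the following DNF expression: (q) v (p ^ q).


A DNF formula is a disjunction of terms (conjunctions).
Terms are separated by v.
Counting the disjuncts: 2 terms.

2


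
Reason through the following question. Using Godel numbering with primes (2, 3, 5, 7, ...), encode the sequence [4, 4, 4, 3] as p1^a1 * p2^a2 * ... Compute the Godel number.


Encode each element as an exponent of the corresponding prime:
  2^4 = 16
  3^4 = 81
  5^4 = 625
  7^3 = 343
Product = 16 * 81 * 625 * 343 = 277830000

277830000


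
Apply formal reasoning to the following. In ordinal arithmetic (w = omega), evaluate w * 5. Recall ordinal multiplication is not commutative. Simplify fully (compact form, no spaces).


Compute w * 5.
Ordinal * is associative and left-distributive over +, but NOT commutative; for finite n>1, n*w = w but w*n stays w*n.
w * 5 means 5 copies of w concatenated: w*5.
Result = w*5

w*5


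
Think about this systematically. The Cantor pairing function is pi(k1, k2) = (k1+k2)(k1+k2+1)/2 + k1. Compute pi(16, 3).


k1 + k2 = 19
(k1+k2)(k1+k2+1)/2 = 19 * 20 / 2 = 190
pi = 190 + 16 = 206

206


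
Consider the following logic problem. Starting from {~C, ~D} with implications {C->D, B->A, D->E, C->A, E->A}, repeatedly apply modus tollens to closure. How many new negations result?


Initial negated facts: {~C, ~D}
Apply modus tollens to closure:
  (no implication fires)
Final negated: {~C, ~D}
New negations: {(none)}
Count = 0

0


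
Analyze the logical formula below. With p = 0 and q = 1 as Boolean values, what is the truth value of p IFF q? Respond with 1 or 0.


p = 0, q = 1
Operation: p IFF q
Evaluate: 0 IFF 1 = 0

0


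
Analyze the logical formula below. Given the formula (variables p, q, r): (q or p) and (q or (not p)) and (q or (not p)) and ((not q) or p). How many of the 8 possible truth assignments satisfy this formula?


Evaluate all 8 assignments for p, q, r:
p=0, q=0, r=0: 0
p=0, q=0, r=1: 0
p=0, q=1, r=0: 0
p=0, q=1, r=1: 0
p=1, q=0, r=0: 0
p=1, q=0, r=1: 0
p=1, q=1, r=0: 1
p=1, q=1, r=1: 1
Satisfying count = 2

2


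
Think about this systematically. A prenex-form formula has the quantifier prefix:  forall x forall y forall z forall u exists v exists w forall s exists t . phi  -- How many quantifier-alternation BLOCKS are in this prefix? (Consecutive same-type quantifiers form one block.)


Quantifier-type sequence: A A A A E E A E  (A=forall, E=exists)
Group into maximal same-type runs:
  Ax4 | Ex2 | Ax1 | Ex1
Number of blocks = 4

4


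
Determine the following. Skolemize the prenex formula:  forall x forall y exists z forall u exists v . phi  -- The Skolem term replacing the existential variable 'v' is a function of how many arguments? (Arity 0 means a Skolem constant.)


Quantifier prefix: forall x forall y exists z forall u exists v
'v' is existentially quantified at position 5.
Universal variables preceding it: x, y, u
Skolem function arity = 3

3


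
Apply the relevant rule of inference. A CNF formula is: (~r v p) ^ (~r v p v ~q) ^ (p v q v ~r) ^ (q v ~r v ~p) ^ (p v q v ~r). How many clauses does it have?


A CNF formula is a conjunction of clauses.
Clauses are separated by ^.
Counting the conjuncts: 5 clauses.

5


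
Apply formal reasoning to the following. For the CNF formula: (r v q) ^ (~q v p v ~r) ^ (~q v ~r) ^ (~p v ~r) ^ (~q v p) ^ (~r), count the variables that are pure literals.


Check each variable for pure literal status:
p: mixed (not pure)
q: mixed (not pure)
r: mixed (not pure)
Pure literal count = 0

0


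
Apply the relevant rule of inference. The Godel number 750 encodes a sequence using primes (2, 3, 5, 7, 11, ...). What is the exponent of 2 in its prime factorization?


Factorize 750 by dividing by 2 repeatedly.
Division steps: 2 divides 750 exactly 1 time(s).
Exponent of 2 = 1

1


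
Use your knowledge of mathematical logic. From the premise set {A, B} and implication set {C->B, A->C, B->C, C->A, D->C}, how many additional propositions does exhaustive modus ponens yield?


Initial facts: {A, B}
Apply modus ponens to closure:
  A and A->C  =>  C
Final known: {A, B, C}
New propositions: {C}
Count = 1

1


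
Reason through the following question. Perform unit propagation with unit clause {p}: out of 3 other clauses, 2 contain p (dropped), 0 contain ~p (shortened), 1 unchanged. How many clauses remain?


Satisfied (removed): 2
Shortened (remain): 0
Unchanged (remain): 1
Remaining = 0 + 1 = 1

1


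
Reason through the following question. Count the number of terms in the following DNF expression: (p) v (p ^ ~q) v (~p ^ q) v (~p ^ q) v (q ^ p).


A DNF formula is a disjunction of terms (conjunctions).
Terms are separated by v.
Counting the disjuncts: 5 terms.

5


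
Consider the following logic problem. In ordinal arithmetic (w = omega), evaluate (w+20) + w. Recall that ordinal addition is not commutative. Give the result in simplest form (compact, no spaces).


Compute (w+20) + w.
Ordinal + is associative but NOT commutative; for finite n>0, n + w = w but w + n stays w+n.
(w+20) + w = w + (20+w) = w + w = w*2 (the finite tail 20 is absorbed by the right w).
Result = w*2

w*2


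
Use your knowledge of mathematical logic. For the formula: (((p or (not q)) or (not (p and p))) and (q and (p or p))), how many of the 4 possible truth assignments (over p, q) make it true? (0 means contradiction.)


Check all 4 assignments:
p=0, q=0: 0
p=0, q=1: 0
p=1, q=0: 0
p=1, q=1: 1
Count of True = 1

1


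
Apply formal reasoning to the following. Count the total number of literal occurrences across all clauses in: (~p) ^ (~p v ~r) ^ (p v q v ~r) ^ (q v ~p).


Counting literals in each clause:
Clause 1: 1 literal(s)
Clause 2: 2 literal(s)
Clause 3: 3 literal(s)
Clause 4: 2 literal(s)
Total = 8

8


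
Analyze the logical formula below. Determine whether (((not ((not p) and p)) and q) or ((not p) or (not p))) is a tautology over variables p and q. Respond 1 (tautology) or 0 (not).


Check all 4 assignments:
p=0, q=0: 1
p=0, q=1: 1
p=1, q=0: 0
p=1, q=1: 1
Satisfying count = 3/4.
Tautology iff count = 4: no.

0


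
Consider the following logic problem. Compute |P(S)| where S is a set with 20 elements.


The power set of a set with n elements has 2^n elements.
|P(S)| = 2^20 = 1048576

1048576


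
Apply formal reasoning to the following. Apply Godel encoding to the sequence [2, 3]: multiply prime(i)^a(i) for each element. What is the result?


Encode each element as an exponent of the corresponding prime:
  2^2 = 4
  3^3 = 27
Product = 4 * 27 = 108

108


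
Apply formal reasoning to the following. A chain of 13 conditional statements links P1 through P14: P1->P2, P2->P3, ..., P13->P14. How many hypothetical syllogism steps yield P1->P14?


With 13 implications in a chain connecting 14 propositions:
P1->P2, P2->P3, ..., P13->P14
Steps needed = (number of implications) - 1 = 13 - 1 = 12

12


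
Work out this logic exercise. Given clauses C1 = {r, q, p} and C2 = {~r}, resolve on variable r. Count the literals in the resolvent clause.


Remove r from C1 and ~r from C2.
C1 remainder: {q, p}
C2 remainder: {}
Union (resolvent): {p, q}
Resolvent has 2 literal(s).

2


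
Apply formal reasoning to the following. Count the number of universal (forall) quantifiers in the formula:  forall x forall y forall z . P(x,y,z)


Quantifier prefix: forall x forall y forall z
Mark each quantifier type:
  U U U
Universal count = 3, Existential count = 0
Asked for universal (forall) quantifiers: 3

3


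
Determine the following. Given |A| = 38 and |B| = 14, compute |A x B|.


The Cartesian product A x B contains all ordered pairs (a, b).
|A x B| = |A| * |B| = 38 * 14 = 532

532


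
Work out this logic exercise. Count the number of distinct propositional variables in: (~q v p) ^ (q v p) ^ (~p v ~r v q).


Identify each variable that appears in the formula.
Variables found: p, q, r
Count = 3

3


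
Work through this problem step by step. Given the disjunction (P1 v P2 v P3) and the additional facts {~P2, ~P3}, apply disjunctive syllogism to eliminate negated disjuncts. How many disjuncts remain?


Original disjuncts (3): P1, P2, P3
Negated (eliminate): ~P2, ~P3
Remaining disjuncts: P1
Count = 3 - 2 = 1

1


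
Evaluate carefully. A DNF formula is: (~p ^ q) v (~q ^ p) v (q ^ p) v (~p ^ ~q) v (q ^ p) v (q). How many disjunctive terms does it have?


A DNF formula is a disjunction of terms (conjunctions).
Terms are separated by v.
Counting the disjuncts: 6 terms.

6


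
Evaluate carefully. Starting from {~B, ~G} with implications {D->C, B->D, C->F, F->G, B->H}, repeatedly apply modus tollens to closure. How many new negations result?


Initial negated facts: {~B, ~G}
Apply modus tollens to closure:
  ~G and F->G  =>  ~F
  ~F and C->F  =>  ~C
  ~C and D->C  =>  ~D
Final negated: {~B, ~C, ~D, ~F, ~G}
New negations: {~C, ~D, ~F}
Count = 3

3


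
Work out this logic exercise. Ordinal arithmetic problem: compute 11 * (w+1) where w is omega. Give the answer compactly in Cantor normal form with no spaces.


Compute 11 * (w+1).
Ordinal * is associative and left-distributive over +, but NOT commutative; for finite n>1, n*w = w but w*n stays w*n.
By left-distributivity: 11 * (w+1) = 11*w + 11*1 = w + 11 = w+11.
Result = w+11

w+11


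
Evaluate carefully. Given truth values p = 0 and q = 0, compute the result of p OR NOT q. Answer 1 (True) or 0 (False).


p = 0, q = 0
Operation: p OR NOT q
Evaluate: 0 OR NOT 0 = 1

1


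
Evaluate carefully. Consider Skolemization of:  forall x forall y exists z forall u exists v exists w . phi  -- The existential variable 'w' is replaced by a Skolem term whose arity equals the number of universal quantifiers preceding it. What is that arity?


Quantifier prefix: forall x forall y exists z forall u exists v exists w
'w' is existentially quantified at position 6.
Universal variables preceding it: x, y, u
Skolem function arity = 3

3


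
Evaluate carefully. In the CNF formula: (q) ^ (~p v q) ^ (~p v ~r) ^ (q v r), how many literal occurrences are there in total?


Counting literals in each clause:
Clause 1: 1 literal(s)
Clause 2: 2 literal(s)
Clause 3: 2 literal(s)
Clause 4: 2 literal(s)
Total = 7

7


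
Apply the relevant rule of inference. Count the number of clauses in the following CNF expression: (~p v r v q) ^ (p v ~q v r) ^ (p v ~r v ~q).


A CNF formula is a conjunction of clauses.
Clauses are separated by ^.
Counting the conjuncts: 3 clauses.

3


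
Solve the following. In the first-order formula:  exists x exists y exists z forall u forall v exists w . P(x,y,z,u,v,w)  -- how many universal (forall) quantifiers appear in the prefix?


Quantifier prefix: exists x exists y exists z forall u forall v exists w
Mark each quantifier type:
  E E E U U E
Universal count = 2, Existential count = 4
Asked for universal (forall) quantifiers: 2

2


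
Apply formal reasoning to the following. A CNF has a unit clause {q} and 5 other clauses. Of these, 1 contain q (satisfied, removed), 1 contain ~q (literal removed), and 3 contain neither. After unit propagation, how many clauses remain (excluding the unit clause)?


Satisfied (removed): 1
Shortened (remain): 1
Unchanged (remain): 3
Remaining = 1 + 3 = 4

4


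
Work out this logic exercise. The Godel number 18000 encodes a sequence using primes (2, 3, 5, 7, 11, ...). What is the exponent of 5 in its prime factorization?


Factorize 18000 by dividing by 5 repeatedly.
Division steps: 5 divides 18000 exactly 3 time(s).
Exponent of 5 = 3

3


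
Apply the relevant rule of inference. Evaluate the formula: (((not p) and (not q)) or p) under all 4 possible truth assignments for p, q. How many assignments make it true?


Check all 4 assignments:
p=0, q=0: 1
p=0, q=1: 0
p=1, q=0: 1
p=1, q=1: 1
Count of True = 3

3


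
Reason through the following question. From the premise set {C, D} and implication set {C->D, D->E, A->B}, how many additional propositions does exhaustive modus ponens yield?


Initial facts: {C, D}
Apply modus ponens to closure:
  D and D->E  =>  E
Final known: {C, D, E}
New propositions: {E}
Count = 1

1


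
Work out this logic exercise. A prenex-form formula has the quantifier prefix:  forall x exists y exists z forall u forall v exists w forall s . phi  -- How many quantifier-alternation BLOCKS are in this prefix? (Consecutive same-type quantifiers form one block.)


Quantifier-type sequence: A E E A A E A  (A=forall, E=exists)
Group into maximal same-type runs:
  Ax1 | Ex2 | Ax2 | Ex1 | Ax1
Number of blocks = 5

5


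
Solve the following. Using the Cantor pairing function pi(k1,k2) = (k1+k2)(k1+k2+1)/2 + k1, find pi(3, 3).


k1 + k2 = 6
(k1+k2)(k1+k2+1)/2 = 6 * 7 / 2 = 21
pi = 21 + 3 = 24

24


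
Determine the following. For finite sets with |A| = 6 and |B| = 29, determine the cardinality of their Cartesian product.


The Cartesian product A x B contains all ordered pairs (a, b).
|A x B| = |A| * |B| = 6 * 29 = 174

174


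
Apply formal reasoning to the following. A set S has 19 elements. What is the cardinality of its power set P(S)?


The power set of a set with n elements has 2^n elements.
|P(S)| = 2^19 = 524288

524288


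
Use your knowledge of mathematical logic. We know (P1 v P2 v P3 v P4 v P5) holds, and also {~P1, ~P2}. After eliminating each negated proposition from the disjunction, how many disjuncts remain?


Original disjuncts (5): P1, P2, P3, P4, P5
Negated (eliminate): ~P1, ~P2
Remaining disjuncts: P3, P4, P5
Count = 5 - 2 = 3

3


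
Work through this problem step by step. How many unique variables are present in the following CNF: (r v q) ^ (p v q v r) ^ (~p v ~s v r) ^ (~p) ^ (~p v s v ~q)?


Identify each variable that appears in the formula.
Variables found: p, q, r, s
Count = 4

4


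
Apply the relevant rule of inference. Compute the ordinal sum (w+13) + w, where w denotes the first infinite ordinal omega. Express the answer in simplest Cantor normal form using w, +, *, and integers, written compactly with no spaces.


Compute (w+13) + w.
Ordinal + is associative but NOT commutative; for finite n>0, n + w = w but w + n stays w+n.
(w+13) + w = w + (13+w) = w + w = w*2 (the finite tail 13 is absorbed by the right w).
Result = w*2

w*2


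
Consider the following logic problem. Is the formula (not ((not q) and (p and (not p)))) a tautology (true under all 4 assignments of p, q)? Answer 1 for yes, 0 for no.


Check all 4 assignments:
p=0, q=0: 1
p=0, q=1: 1
p=1, q=0: 1
p=1, q=1: 1
Satisfying count = 4/4.
Tautology iff count = 4: yes.

1


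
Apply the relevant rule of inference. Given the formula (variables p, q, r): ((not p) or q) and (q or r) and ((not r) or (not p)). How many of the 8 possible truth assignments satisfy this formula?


Evaluate all 8 assignments for p, q, r:
p=0, q=0, r=0: 0
p=0, q=0, r=1: 1
p=0, q=1, r=0: 1
p=0, q=1, r=1: 1
p=1, q=0, r=0: 0
p=1, q=0, r=1: 0
p=1, q=1, r=0: 1
p=1, q=1, r=1: 0
Satisfying count = 4

4


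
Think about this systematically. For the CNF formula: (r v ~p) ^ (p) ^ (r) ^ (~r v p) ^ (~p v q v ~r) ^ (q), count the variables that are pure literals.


Check each variable for pure literal status:
p: mixed (not pure)
q: pure positive
r: mixed (not pure)
Pure literal count = 1

1


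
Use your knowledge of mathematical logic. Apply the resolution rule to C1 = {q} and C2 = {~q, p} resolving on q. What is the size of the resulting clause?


Remove q from C1 and ~q from C2.
C1 remainder: {}
C2 remainder: {p}
Union (resolvent): {p}
Resolvent has 1 literal(s).

1


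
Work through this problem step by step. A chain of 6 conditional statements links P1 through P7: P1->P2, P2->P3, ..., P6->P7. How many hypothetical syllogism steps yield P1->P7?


With 6 implications in a chain connecting 7 propositions:
P1->P2, P2->P3, ..., P6->P7
Steps needed = (number of implications) - 1 = 6 - 1 = 5

5


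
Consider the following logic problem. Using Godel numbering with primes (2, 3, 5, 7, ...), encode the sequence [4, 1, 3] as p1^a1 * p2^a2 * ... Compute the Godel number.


Encode each element as an exponent of the corresponding prime:
  2^4 = 16
  3^1 = 3
  5^3 = 125
Product = 16 * 3 * 125 = 6000

6000


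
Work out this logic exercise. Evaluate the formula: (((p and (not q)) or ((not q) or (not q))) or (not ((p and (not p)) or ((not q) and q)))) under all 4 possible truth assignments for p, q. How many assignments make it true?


Check all 4 assignments:
p=0, q=0: 1
p=0, q=1: 1
p=1, q=0: 1
p=1, q=1: 1
Count of True = 4

4


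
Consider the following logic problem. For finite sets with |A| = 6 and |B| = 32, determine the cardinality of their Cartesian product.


The Cartesian product A x B contains all ordered pairs (a, b).
|A x B| = |A| * |B| = 6 * 32 = 192

192


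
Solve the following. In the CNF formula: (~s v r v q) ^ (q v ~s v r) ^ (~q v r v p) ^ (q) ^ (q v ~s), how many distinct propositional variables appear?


Identify each variable that appears in the formula.
Variables found: p, q, r, s
Count = 4

4


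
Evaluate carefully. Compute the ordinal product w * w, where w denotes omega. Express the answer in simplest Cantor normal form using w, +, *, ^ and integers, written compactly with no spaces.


Compute w * w.
Ordinal * is associative and left-distributive over +, but NOT commutative; for finite n>1, n*w = w but w*n stays w*n.
w * w = w^2 by definition.
Result = w^2

w^2


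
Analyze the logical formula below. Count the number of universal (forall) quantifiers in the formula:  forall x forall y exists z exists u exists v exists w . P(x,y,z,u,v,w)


Quantifier prefix: forall x forall y exists z exists u exists v exists w
Mark each quantifier type:
  U U E E E E
Universal count = 2, Existential count = 4
Asked for universal (forall) quantifiers: 2

2


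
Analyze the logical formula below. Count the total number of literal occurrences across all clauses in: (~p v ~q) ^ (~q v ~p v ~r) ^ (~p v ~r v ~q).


Counting literals in each clause:
Clause 1: 2 literal(s)
Clause 2: 3 literal(s)
Clause 3: 3 literal(s)
Total = 8

8


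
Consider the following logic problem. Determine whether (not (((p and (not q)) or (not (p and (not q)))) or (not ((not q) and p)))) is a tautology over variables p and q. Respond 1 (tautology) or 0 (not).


Check all 4 assignments:
p=0, q=0: 0
p=0, q=1: 0
p=1, q=0: 0
p=1, q=1: 0
Satisfying count = 0/4.
Tautology iff count = 4: no.

0


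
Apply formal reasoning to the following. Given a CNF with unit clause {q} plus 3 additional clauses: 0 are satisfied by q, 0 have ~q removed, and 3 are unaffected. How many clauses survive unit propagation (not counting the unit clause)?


Satisfied (removed): 0
Shortened (remain): 0
Unchanged (remain): 3
Remaining = 0 + 3 = 3

3


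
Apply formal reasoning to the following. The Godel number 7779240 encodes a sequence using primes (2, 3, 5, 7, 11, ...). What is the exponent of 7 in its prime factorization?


Factorize 7779240 by dividing by 7 repeatedly.
Division steps: 7 divides 7779240 exactly 4 time(s).
Exponent of 7 = 4

4


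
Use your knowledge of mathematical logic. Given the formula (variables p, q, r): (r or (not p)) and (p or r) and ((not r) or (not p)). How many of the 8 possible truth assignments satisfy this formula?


Evaluate all 8 assignments for p, q, r:
p=0, q=0, r=0: 0
p=0, q=0, r=1: 1
p=0, q=1, r=0: 0
p=0, q=1, r=1: 1
p=1, q=0, r=0: 0
p=1, q=0, r=1: 0
p=1, q=1, r=0: 0
p=1, q=1, r=1: 0
Satisfying count = 2

2


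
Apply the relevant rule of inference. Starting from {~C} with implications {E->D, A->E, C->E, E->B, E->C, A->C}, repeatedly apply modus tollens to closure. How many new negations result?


Initial negated facts: {~C}
Apply modus tollens to closure:
  ~C and E->C  =>  ~E
  ~C and A->C  =>  ~A
Final negated: {~A, ~C, ~E}
New negations: {~A, ~E}
Count = 2

2


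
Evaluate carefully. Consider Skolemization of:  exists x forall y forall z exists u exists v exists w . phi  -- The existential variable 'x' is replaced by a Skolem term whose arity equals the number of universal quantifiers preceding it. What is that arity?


Quantifier prefix: exists x forall y forall z exists u exists v exists w
'x' is existentially quantified at position 1.
No universal quantifiers precede it.
Skolem function arity = 0 (a Skolem constant)

0


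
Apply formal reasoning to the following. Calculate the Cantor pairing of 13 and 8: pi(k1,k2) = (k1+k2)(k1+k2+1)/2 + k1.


k1 + k2 = 21
(k1+k2)(k1+k2+1)/2 = 21 * 22 / 2 = 231
pi = 231 + 13 = 244

244


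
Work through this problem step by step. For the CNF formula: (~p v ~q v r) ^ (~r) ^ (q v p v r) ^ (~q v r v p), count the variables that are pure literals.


Check each variable for pure literal status:
p: mixed (not pure)
q: mixed (not pure)
r: mixed (not pure)
Pure literal count = 0

0
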